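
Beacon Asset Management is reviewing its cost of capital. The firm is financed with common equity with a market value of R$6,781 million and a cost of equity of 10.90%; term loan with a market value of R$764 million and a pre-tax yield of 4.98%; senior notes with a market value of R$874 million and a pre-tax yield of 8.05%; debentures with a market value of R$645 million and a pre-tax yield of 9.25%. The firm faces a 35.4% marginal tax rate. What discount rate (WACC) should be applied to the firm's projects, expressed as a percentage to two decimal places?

Total capital V = 6781 + 764 + 874 + 645 = 9064.
Equity: weight = 6781/9064 = 0.7481; cost = 10.9%.
Term loan: weight = 764/9064 = 0.0843; after-tax cost = 4.98% × (1 − 35.4%) = 3.2171%.
Senior notes: weight = 874/9064 = 0.0964; after-tax cost = 8.05% × (1 − 35.4%) = 5.2003%.
Debentures: weight = 645/9064 = 0.0712; after-tax cost = 9.25% × (1 − 35.4%) = 5.9755%.
WACC = 0.7481 × 10.9000% + 0.0843 × 3.2171% + 0.0964 × 5.2003% + 0.0712 × 5.9755% = 9.3524%.

9.35%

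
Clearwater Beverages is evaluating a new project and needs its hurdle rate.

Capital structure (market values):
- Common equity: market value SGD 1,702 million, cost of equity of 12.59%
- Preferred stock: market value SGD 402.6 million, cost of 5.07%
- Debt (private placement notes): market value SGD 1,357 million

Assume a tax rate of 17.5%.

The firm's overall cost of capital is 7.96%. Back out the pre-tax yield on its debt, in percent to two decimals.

Total capital V = 1702 + 402.6 + 1357 = 3461.6.
Equity weight = 1702/3461.6 = 0.4917.
Preferred weight = 402.6/3461.6 = 0.1163.
Private placement notes weight = 1357/3461.6 = 0.3920.
Equity contribution = 0.4917 × 12.59% = 6.1903%.
Preferred contribution = 0.1163 × 5.07% = 0.5897%.
Remaining for debt = 7.96% − 6.7799% = 1.1801%.
Rd × (1 − 17.5%) × 0.3920 = 1.1801%  ⇒  Rd = 3.6488%.

3.65%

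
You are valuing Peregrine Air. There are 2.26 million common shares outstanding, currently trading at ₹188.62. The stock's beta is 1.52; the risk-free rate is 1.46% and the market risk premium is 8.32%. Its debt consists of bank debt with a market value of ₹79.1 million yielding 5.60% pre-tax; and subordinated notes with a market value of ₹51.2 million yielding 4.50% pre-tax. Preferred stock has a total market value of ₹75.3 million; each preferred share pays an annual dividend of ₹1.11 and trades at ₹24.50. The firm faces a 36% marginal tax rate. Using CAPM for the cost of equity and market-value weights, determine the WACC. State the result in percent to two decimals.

Cost of equity via CAPM: Re = 1.46% + 1.52 × 8.32% = 14.1064%.
Cost of preferred: Rp = 1.11 / 24.5 = 4.5306%.
Market value of equity E = 188.62 × 2.26m = 426.2812m.
Total capital V = 426.2812 + 75.3 + 79.1 + 51.2 = 631.8812.
Equity: weight = 426.2812/631.8812 = 0.6746; cost = 14.1064%.
Preferred: weight = 75.3/631.8812 = 0.1192; cost = 4.5306%.
Bank debt: weight = 79.1/631.8812 = 0.1252; after-tax cost = 5.6% × (1 − 36%) = 3.5840%.
Subordinated notes: weight = 51.2/631.8812 = 0.0810; after-tax cost = 4.5% × (1 − 36%) = 2.8800%.
WACC = 0.6746 × 14.1064% + 0.1192 × 4.5306% + 0.1252 × 3.5840% + 0.0810 × 2.8800% = 10.7384%.

10.74%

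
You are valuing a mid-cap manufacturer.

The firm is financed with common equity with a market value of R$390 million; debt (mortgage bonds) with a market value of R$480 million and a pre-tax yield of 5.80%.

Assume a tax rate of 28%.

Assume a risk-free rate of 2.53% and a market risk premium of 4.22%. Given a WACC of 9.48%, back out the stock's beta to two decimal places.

3.19

Total capital V = 390 + 480 = 870.
Equity weight = 390/870 = 0.4483.
Mortgage bonds weight = 480/870 = 0.5517.
Debt contribution = 0.5517 × 5.8% × (1 − 28%) = 2.3040%.
Required equity contribution = 9.48% − 2.3040% = 7.1760%  ⇒  Re = 16.0080%.
CAPM: 16.0080% = 2.53% + β × 4.22%  ⇒  β = 3.1938.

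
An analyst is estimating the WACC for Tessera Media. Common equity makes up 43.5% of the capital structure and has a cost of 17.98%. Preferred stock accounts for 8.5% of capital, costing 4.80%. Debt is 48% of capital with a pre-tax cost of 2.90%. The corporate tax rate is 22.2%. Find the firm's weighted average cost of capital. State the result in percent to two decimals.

After-tax cost of debt = 2.9% × (1 − 22.2%) = 2.2562%.
WACC = 0.435 × 17.9800% + 0.085 × 4.8000% + 0.480 × 2.2562% = 9.3123%.

9.31%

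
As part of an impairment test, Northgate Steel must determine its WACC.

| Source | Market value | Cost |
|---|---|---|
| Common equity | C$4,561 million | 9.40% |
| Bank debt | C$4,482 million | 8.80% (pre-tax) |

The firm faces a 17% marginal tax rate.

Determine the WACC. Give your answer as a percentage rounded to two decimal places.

Total capital V = 4561 + 4482 = 9043.
Equity: weight = 4561/9043 = 0.5044; cost = 9.4%.
Bank debt: weight = 4482/9043 = 0.4956; after-tax cost = 8.8% × (1 − 17%) = 7.3040%.
WACC = 0.5044 × 9.4000% + 0.4956 × 7.3040% = 8.3612%.

8.36%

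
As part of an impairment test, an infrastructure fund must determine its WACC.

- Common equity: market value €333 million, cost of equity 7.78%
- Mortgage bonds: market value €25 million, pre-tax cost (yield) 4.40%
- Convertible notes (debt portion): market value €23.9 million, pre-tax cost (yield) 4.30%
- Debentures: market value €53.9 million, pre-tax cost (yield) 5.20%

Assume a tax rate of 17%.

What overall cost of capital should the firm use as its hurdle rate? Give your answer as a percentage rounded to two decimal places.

6.88%

Total capital V = 333 + 25 + 23.9 + 53.9 = 435.8.
Equity: weight = 333/435.8 = 0.7641; cost = 7.78%.
Mortgage bonds: weight = 25/435.8 = 0.0574; after-tax cost = 4.4% × (1 − 17%) = 3.6520%.
Convertible notes (debt portion): weight = 23.9/435.8 = 0.0548; after-tax cost = 4.3% × (1 − 17%) = 3.5690%.
Debentures: weight = 53.9/435.8 = 0.1237; after-tax cost = 5.2% × (1 − 17%) = 4.3160%.
WACC = 0.7641 × 7.7800% + 0.0574 × 3.6520% + 0.0548 × 3.5690% + 0.1237 × 4.3160% = 6.8838%.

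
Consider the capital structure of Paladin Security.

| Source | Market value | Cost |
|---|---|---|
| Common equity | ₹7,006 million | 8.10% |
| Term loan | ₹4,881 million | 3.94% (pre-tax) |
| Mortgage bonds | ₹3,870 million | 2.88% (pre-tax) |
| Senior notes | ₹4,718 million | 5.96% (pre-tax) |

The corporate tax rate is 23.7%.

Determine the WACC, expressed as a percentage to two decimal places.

4.95%

Total capital V = 7006 + 4881 + 3870 + 4718 = 20475.
Equity: weight = 7006/20475 = 0.3422; cost = 8.1%.
Term loan: weight = 4881/20475 = 0.2384; after-tax cost = 3.94% × (1 − 23.7%) = 3.0062%.
Mortgage bonds: weight = 3870/20475 = 0.1890; after-tax cost = 2.88% × (1 − 23.7%) = 2.1974%.
Senior notes: weight = 4718/20475 = 0.2304; after-tax cost = 5.96% × (1 − 23.7%) = 4.5475%.
WACC = 0.3422 × 8.1000% + 0.2384 × 3.0062% + 0.1890 × 2.1974% + 0.2304 × 4.5475% = 4.9515%.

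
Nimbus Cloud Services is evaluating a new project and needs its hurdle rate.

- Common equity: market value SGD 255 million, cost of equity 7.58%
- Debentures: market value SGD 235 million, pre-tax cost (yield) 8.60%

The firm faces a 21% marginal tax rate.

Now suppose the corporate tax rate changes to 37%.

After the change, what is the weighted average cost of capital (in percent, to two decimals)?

6.54%

After the change:
Total capital V = 255 + 235 = 490.
Equity: weight = 255/490 = 0.5204; cost = 7.58%.
Debentures: weight = 235/490 = 0.4796; after-tax cost = 8.6% × (1 − 37%) = 5.4180%.
WACC = 0.5204 × 7.5800% + 0.4796 × 5.4180% = 6.5431%.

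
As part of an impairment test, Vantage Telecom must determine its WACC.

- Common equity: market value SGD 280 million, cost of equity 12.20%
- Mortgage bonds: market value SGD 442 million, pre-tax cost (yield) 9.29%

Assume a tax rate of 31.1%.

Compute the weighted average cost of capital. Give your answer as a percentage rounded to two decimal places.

8.65%

Total capital V = 280 + 442 = 722.
Equity: weight = 280/722 = 0.3878; cost = 12.2%.
Mortgage bonds: weight = 442/722 = 0.6122; after-tax cost = 9.29% × (1 − 31.1%) = 6.4008%.
WACC = 0.3878 × 12.2000% + 0.6122 × 6.4008% = 8.6498%.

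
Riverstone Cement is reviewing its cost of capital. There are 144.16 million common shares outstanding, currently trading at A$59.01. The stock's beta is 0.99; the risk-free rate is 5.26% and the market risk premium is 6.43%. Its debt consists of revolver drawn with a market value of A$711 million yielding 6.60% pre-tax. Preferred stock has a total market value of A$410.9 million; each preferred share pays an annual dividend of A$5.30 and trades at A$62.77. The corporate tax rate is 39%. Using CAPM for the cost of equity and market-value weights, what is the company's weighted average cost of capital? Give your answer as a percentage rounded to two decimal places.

10.93%

Cost of equity via CAPM: Re = 5.26% + 0.99 × 6.43% = 11.6257%.
Cost of preferred: Rp = 5.3 / 62.77 = 8.4435%.
Market value of equity E = 59.01 × 144.16m = 8506.8816m.
Total capital V = 8506.8816 + 410.9 + 711 = 9628.7816.
Equity: weight = 8506.8816/9628.7816 = 0.8835; cost = 11.6257%.
Preferred: weight = 410.9/9628.7816 = 0.0427; cost = 8.4435%.
Revolver drawn: weight = 711/9628.7816 = 0.0738; after-tax cost = 6.6% × (1 − 39%) = 4.0260%.
WACC = 0.8835 × 11.6257% + 0.0427 × 8.4435% + 0.0738 × 4.0260% = 10.9287%.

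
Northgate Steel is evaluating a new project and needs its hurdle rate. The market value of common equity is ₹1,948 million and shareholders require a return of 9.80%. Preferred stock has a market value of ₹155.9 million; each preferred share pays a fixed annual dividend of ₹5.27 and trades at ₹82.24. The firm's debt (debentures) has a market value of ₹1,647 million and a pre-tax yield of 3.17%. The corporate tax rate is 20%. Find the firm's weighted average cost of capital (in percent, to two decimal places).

6.47%

Cost of preferred: Rp = 5.27 / 82.24 = 6.4081%.
Total capital V = 1948 + 155.9 + 1647 = 3750.9.
Equity: weight = 1948/3750.9 = 0.5193; cost = 9.8%.
Preferred: weight = 155.9/3750.9 = 0.0416; cost = 6.4081%.
Debentures: weight = 1647/3750.9 = 0.4391; after-tax cost = 3.17% × (1 − 20%) = 2.5360%.
WACC = 0.5193 × 9.8000% + 0.0416 × 6.4081% + 0.4391 × 2.5360% = 6.4694%.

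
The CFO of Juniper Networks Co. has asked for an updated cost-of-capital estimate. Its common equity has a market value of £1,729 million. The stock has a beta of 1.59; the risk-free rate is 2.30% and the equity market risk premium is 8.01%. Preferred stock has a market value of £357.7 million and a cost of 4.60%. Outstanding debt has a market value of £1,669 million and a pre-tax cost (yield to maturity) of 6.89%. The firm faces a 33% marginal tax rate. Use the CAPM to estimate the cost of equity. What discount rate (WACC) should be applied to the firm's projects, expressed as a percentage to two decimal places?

Cost of equity via CAPM: Re = 2.3% + 1.59 × 8.01% = 15.0359%.
Total capital V = 1729 + 357.7 + 1669 = 3755.7.
Equity: weight = 1729/3755.7 = 0.4604; cost = 15.0359%.
Preferred: weight = 357.7/3755.7 = 0.0952; cost = 4.6%.
Debt: weight = 1669/3755.7 = 0.4444; after-tax cost = 6.89% × (1 − 33%) = 4.6163%.
WACC = 0.4604 × 15.0359% + 0.0952 × 4.6000% + 0.4444 × 4.6163% = 9.4116%.

9.41%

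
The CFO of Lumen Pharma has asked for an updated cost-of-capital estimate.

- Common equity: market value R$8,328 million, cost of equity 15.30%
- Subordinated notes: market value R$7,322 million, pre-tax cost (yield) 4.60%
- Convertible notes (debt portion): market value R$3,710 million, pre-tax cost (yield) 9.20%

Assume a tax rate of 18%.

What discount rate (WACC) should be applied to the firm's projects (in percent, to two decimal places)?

9.45%

Total capital V = 8328 + 7322 + 3710 = 19360.
Equity: weight = 8328/19360 = 0.4302; cost = 15.3%.
Subordinated notes: weight = 7322/19360 = 0.3782; after-tax cost = 4.6% × (1 − 18%) = 3.7720%.
Convertible notes (debt portion): weight = 3710/19360 = 0.1916; after-tax cost = 9.2% × (1 − 18%) = 7.5440%.
WACC = 0.4302 × 15.3000% + 0.3782 × 3.7720% + 0.1916 × 7.5440% = 9.4538%.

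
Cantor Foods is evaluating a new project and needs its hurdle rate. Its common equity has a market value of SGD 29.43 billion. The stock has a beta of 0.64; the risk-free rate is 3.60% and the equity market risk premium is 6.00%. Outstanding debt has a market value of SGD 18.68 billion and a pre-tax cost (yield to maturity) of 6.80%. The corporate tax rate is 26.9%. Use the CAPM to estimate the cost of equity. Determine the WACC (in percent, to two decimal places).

6.48%

Cost of equity via CAPM: Re = 3.6% + 0.64 × 6.0% = 7.4400%.
Total capital V = 29.43 + 18.68 = 48.11.
Equity: weight = 29.43/48.11 = 0.6117; cost = 7.44%.
Debt: weight = 18.68/48.11 = 0.3883; after-tax cost = 6.8% × (1 − 26.9%) = 4.9708%.
WACC = 0.6117 × 7.4400% + 0.3883 × 4.9708% = 6.4813%.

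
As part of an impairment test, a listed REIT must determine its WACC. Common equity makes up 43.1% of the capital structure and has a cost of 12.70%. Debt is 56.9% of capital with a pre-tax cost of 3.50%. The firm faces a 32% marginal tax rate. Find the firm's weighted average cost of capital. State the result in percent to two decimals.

6.83%

After-tax cost of debt = 3.5% × (1 − 32%) = 2.3800%.
WACC = 0.431 × 12.7000% + 0.569 × 2.3800% = 6.8279%.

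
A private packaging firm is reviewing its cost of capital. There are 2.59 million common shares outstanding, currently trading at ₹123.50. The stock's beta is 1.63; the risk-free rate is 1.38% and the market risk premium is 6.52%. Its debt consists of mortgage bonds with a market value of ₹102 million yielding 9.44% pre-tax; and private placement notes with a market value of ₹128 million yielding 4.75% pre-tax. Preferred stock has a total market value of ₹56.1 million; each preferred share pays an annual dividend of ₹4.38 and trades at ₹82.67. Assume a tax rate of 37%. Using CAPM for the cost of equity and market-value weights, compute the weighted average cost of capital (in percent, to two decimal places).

8.46%

Cost of equity via CAPM: Re = 1.38% + 1.63 × 6.52% = 12.0076%.
Cost of preferred: Rp = 4.38 / 82.67 = 5.2982%.
Market value of equity E = 123.5 × 2.59m = 319.865m.
Total capital V = 319.865 + 56.1 + 102 + 128 = 605.965.
Equity: weight = 319.865/605.965 = 0.5279; cost = 12.0076%.
Preferred: weight = 56.1/605.965 = 0.0926; cost = 5.2982%.
Mortgage bonds: weight = 102/605.965 = 0.1683; after-tax cost = 9.44% × (1 − 37%) = 5.9472%.
Private placement notes: weight = 128/605.965 = 0.2112; after-tax cost = 4.75% × (1 − 37%) = 2.9925%.
WACC = 0.5279 × 12.0076% + 0.0926 × 5.2982% + 0.1683 × 5.9472% + 0.2112 × 2.9925% = 8.4620%.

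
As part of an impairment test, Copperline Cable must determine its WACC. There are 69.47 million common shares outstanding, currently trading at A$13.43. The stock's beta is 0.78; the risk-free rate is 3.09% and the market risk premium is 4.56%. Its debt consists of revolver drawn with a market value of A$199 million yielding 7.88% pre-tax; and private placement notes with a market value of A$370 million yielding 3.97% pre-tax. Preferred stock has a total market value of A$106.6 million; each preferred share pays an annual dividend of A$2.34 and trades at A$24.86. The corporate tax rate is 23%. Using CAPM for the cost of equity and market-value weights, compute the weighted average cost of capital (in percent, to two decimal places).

Cost of equity via CAPM: Re = 3.09% + 0.78 × 4.56% = 6.6468%.
Cost of preferred: Rp = 2.34 / 24.86 = 9.4127%.
Market value of equity E = 13.43 × 69.47m = 932.9821m.
Total capital V = 932.9821 + 106.6 + 199 + 370 = 1608.5821.
Equity: weight = 932.9821/1608.5821 = 0.5800; cost = 6.6468%.
Preferred: weight = 106.6/1608.5821 = 0.0663; cost = 9.4127%.
Revolver drawn: weight = 199/1608.5821 = 0.1237; after-tax cost = 7.88% × (1 − 23%) = 6.0676%.
Private placement notes: weight = 370/1608.5821 = 0.2300; after-tax cost = 3.97% × (1 − 23%) = 3.0569%.
WACC = 0.5800 × 6.6468% + 0.0663 × 9.4127% + 0.1237 × 6.0676% + 0.2300 × 3.0569% = 5.9327%.

5.93%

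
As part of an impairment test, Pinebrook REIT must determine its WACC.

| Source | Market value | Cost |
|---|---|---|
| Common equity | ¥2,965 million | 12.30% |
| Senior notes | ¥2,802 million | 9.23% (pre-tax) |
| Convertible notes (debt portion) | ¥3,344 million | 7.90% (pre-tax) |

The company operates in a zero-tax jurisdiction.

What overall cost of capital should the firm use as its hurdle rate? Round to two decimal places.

Total capital V = 2965 + 2802 + 3344 = 9111.
Equity: weight = 2965/9111 = 0.3254; cost = 12.3%.
Senior notes: weight = 2802/9111 = 0.3075; after-tax cost = 9.23% × (1 − 0%) = 9.2300%.
Convertible notes (debt portion): weight = 3344/9111 = 0.3670; after-tax cost = 7.9% × (1 − 0%) = 7.9000%.
WACC = 0.3254 × 12.3000% + 0.3075 × 9.2300% + 0.3670 × 7.9000% = 9.7409%.

9.74%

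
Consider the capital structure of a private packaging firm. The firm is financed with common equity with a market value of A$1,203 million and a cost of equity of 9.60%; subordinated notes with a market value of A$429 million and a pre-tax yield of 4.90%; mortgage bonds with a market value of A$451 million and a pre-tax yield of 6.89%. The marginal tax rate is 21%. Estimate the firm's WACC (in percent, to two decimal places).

Total capital V = 1203 + 429 + 451 = 2083.
Equity: weight = 1203/2083 = 0.5775; cost = 9.6%.
Subordinated notes: weight = 429/2083 = 0.2060; after-tax cost = 4.9% × (1 − 21%) = 3.8710%.
Mortgage bonds: weight = 451/2083 = 0.2165; after-tax cost = 6.89% × (1 − 21%) = 5.4431%.
WACC = 0.5775 × 9.6000% + 0.2060 × 3.8710% + 0.2165 × 5.4431% = 7.5201%.

7.52%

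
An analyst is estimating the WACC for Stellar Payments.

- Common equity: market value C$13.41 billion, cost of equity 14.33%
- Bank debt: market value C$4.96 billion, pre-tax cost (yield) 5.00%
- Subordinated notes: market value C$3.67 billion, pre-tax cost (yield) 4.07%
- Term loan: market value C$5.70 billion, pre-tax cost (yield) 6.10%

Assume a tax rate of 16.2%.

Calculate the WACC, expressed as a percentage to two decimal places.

9.18%

Total capital V = 13.41 + 4.96 + 3.67 + 5.7 = 27.74.
Equity: weight = 13.41/27.74 = 0.4834; cost = 14.33%.
Bank debt: weight = 4.96/27.74 = 0.1788; after-tax cost = 5% × (1 − 16.2%) = 4.1900%.
Subordinated notes: weight = 3.67/27.74 = 0.1323; after-tax cost = 4.07% × (1 − 16.2%) = 3.4107%.
Term loan: weight = 5.7/27.74 = 0.2055; after-tax cost = 6.1% × (1 − 16.2%) = 5.1118%.
WACC = 0.4834 × 14.3300% + 0.1788 × 4.1900% + 0.1323 × 3.4107% + 0.2055 × 5.1118% = 9.1782%.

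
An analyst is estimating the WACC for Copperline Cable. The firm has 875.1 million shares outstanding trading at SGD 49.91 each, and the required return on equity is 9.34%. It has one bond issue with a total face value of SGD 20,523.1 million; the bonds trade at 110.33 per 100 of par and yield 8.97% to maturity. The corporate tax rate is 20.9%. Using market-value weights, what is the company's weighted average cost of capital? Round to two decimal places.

8.57%

Market value of equity E = 49.91 × 875.1m = 43676.241m. Market value of debt D = 20523.1m × 110.33/100 = 22643.13623m.
Total capital V = 43676.241 + 22643.13623 = 66319.37723.
Equity: weight = 43676.241/66319.37723 = 0.6586; cost = 9.34%.
Bonds outstanding: weight = 22643.13623/66319.37723 = 0.3414; after-tax cost = 8.97% × (1 − 20.9%) = 7.0953%.
WACC = 0.6586 × 9.3400% + 0.3414 × 7.0953% = 8.5736%.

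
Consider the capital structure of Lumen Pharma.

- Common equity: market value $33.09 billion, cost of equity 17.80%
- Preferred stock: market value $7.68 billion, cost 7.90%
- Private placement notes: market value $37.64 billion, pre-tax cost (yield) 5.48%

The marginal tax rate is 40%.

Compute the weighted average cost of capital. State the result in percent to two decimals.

Total capital V = 33.09 + 7.68 + 37.64 = 78.41.
Equity: weight = 33.09/78.41 = 0.4220; cost = 17.8%.
Preferred: weight = 7.68/78.41 = 0.0979; cost = 7.9%.
Private placement notes: weight = 37.64/78.41 = 0.4800; after-tax cost = 5.48% × (1 − 40%) = 3.2880%.
WACC = 0.4220 × 17.8000% + 0.0979 × 7.9000% + 0.4800 × 3.2880% = 9.8640%.

9.86%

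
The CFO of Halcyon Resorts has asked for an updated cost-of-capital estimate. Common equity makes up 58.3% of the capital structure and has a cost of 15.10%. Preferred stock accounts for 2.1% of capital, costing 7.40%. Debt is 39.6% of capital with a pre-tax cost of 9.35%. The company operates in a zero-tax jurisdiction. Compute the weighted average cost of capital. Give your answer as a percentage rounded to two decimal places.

After-tax cost of debt = 9.35% × (1 − 0%) = 9.3500%.
WACC = 0.583 × 15.1000% + 0.021 × 7.4000% + 0.396 × 9.3500% = 12.6613%.

12.66%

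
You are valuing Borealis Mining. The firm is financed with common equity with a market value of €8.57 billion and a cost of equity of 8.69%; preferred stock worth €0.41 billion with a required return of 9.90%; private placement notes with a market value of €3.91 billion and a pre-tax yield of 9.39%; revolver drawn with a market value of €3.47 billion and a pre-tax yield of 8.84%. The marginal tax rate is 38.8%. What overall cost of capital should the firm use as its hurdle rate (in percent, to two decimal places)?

Total capital V = 8.57 + 0.41 + 3.91 + 3.47 = 16.36.
Equity: weight = 8.57/16.36 = 0.5238; cost = 8.69%.
Preferred: weight = 0.41/16.36 = 0.0251; cost = 9.9%.
Private placement notes: weight = 3.91/16.36 = 0.2390; after-tax cost = 9.39% × (1 − 38.8%) = 5.7467%.
Revolver drawn: weight = 3.47/16.36 = 0.2121; after-tax cost = 8.84% × (1 − 38.8%) = 5.4101%.
WACC = 0.5238 × 8.6900% + 0.0251 × 9.9000% + 0.2390 × 5.7467% + 0.2121 × 5.4101% = 7.3212%.

7.32%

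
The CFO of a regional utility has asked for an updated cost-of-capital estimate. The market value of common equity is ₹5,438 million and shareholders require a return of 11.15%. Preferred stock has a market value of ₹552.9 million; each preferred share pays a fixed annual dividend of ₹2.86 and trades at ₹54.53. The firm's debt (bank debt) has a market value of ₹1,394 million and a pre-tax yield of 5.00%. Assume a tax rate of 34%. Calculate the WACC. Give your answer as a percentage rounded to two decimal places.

9.23%

Cost of preferred: Rp = 2.86 / 54.53 = 5.2448%.
Total capital V = 5438 + 552.9 + 1394 = 7384.9.
Equity: weight = 5438/7384.9 = 0.7364; cost = 11.15%.
Preferred: weight = 552.9/7384.9 = 0.0749; cost = 5.2448%.
Bank debt: weight = 1394/7384.9 = 0.1888; after-tax cost = 5% × (1 − 34%) = 3.3000%.
WACC = 0.7364 × 11.1500% + 0.0749 × 5.2448% + 0.1888 × 3.3000% = 9.2261%.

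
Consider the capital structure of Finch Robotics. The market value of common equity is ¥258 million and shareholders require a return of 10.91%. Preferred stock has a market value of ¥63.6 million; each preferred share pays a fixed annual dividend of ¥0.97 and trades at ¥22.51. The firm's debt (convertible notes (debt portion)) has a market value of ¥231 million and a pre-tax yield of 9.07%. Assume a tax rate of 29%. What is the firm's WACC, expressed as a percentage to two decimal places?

Cost of preferred: Rp = 0.97 / 22.51 = 4.3092%.
Total capital V = 258 + 63.6 + 231 = 552.6.
Equity: weight = 258/552.6 = 0.4669; cost = 10.91%.
Preferred: weight = 63.6/552.6 = 0.1151; cost = 4.3092%.
Convertible notes (debt portion): weight = 231/552.6 = 0.4180; after-tax cost = 9.07% × (1 − 29%) = 6.4397%.
WACC = 0.4669 × 10.9100% + 0.1151 × 4.3092% + 0.4180 × 6.4397% = 8.2816%.

8.28%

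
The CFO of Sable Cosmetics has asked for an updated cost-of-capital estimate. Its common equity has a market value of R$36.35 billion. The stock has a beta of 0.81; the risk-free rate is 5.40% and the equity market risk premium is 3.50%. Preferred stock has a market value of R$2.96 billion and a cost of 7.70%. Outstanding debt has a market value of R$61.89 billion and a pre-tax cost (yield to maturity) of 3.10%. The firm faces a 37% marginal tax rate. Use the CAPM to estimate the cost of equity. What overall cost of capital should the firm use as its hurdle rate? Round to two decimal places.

Cost of equity via CAPM: Re = 5.4% + 0.81 × 3.5% = 8.2350%.
Total capital V = 36.35 + 2.96 + 61.89 = 101.2.
Equity: weight = 36.35/101.2 = 0.3592; cost = 8.235%.
Preferred: weight = 2.96/101.2 = 0.0292; cost = 7.7%.
Debt: weight = 61.89/101.2 = 0.6116; after-tax cost = 3.1% × (1 − 37%) = 1.9530%.
WACC = 0.3592 × 8.2350% + 0.0292 × 7.7000% + 0.6116 × 1.9530% = 4.3775%.

4.38%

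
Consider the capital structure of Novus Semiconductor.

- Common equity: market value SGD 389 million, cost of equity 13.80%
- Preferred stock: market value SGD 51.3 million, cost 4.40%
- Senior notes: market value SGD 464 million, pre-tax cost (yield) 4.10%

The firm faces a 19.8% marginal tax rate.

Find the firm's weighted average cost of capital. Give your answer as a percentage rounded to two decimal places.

7.87%

Total capital V = 389 + 51.3 + 464 = 904.3.
Equity: weight = 389/904.3 = 0.4302; cost = 13.8%.
Preferred: weight = 51.3/904.3 = 0.0567; cost = 4.4%.
Senior notes: weight = 464/904.3 = 0.5131; after-tax cost = 4.1% × (1 − 19.8%) = 3.2882%.
WACC = 0.4302 × 13.8000% + 0.0567 × 4.4000% + 0.5131 × 3.2882% = 7.8731%.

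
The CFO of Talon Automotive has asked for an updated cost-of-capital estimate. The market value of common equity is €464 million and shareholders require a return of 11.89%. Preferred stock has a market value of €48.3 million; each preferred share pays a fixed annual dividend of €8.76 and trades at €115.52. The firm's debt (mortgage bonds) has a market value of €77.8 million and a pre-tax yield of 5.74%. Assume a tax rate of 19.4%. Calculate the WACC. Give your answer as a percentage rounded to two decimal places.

10.58%

Cost of preferred: Rp = 8.76 / 115.52 = 7.5831%.
Total capital V = 464 + 48.3 + 77.8 = 590.1.
Equity: weight = 464/590.1 = 0.7863; cost = 11.89%.
Preferred: weight = 48.3/590.1 = 0.0819; cost = 7.5831%.
Mortgage bonds: weight = 77.8/590.1 = 0.1318; after-tax cost = 5.74% × (1 − 19.4%) = 4.6264%.
WACC = 0.7863 × 11.8900% + 0.0819 × 7.5831% + 0.1318 × 4.6264% = 10.5798%.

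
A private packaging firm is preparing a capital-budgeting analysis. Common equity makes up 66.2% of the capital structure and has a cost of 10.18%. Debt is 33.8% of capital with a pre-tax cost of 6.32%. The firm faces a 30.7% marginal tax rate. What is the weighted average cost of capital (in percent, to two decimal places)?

8.22%

After-tax cost of debt = 6.32% × (1 − 30.7%) = 4.3798%.
WACC = 0.662 × 10.1800% + 0.338 × 4.3798% = 8.2195%.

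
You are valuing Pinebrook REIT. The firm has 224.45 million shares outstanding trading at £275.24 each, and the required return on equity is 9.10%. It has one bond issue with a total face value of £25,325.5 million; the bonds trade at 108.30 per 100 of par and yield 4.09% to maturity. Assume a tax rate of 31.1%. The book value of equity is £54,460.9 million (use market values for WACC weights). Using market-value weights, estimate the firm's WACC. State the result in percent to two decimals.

7.17%

Market value of equity E = 275.24 × 224.45m = 61777.618m. Market value of debt D = 25325.5m × 108.3/100 = 27427.5165m.
Total capital V = 61777.618 + 27427.5165 = 89205.1345.
Equity: weight = 61777.618/89205.1345 = 0.6925; cost = 9.1%.
Bonds outstanding: weight = 27427.5165/89205.1345 = 0.3075; after-tax cost = 4.09% × (1 − 31.1%) = 2.8180%.
WACC = 0.6925 × 9.1000% + 0.3075 × 2.8180% = 7.1685%.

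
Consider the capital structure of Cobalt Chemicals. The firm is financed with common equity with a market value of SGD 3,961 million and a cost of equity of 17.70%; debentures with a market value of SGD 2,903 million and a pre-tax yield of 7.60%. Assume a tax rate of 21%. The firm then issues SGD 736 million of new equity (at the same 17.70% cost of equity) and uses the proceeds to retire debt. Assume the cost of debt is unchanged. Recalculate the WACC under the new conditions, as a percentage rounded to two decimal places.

After the change:
Total capital V = 4697 + 2167 = 6864.
Equity: weight = 4697/6864 = 0.6843; cost = 17.7%.
Debentures: weight = 2167/6864 = 0.3157; after-tax cost = 7.6% × (1 − 21%) = 6.0040%.
WACC = 0.6843 × 17.7000% + 0.3157 × 6.0040% = 14.0075%.

14.01%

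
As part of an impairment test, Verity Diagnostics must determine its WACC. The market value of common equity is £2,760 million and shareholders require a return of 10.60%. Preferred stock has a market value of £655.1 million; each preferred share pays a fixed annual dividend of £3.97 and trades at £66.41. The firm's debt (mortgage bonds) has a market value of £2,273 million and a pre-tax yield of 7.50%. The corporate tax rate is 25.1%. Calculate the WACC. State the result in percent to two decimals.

8.08%

Cost of preferred: Rp = 3.97 / 66.41 = 5.9780%.
Total capital V = 2760 + 655.1 + 2273 = 5688.1.
Equity: weight = 2760/5688.1 = 0.4852; cost = 10.6%.
Preferred: weight = 655.1/5688.1 = 0.1152; cost = 5.978%.
Mortgage bonds: weight = 2273/5688.1 = 0.3996; after-tax cost = 7.5% × (1 − 25.1%) = 5.6175%.
WACC = 0.4852 × 10.6000% + 0.1152 × 5.9780% + 0.3996 × 5.6175% = 8.0766%.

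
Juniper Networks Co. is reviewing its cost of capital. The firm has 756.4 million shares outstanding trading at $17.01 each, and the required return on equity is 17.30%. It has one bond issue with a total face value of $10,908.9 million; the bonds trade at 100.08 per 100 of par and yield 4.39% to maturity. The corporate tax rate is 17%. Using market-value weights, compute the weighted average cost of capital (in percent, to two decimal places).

Market value of equity E = 17.01 × 756.4m = 12866.364m. Market value of debt D = 10908.9m × 100.08/100 = 10917.62712m.
Total capital V = 12866.364 + 10917.62712 = 23783.99112.
Equity: weight = 12866.364/23783.99112 = 0.5410; cost = 17.3%.
Bonds outstanding: weight = 10917.62712/23783.99112 = 0.4590; after-tax cost = 4.39% × (1 − 17%) = 3.6437%.
WACC = 0.5410 × 17.3000% + 0.4590 × 3.6437% = 11.0313%.

11.03%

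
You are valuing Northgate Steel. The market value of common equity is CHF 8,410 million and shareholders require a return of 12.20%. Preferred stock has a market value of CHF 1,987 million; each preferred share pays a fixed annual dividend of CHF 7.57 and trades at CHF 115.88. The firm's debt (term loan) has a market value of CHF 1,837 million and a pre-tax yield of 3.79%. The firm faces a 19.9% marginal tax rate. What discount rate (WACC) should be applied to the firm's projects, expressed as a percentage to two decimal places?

Cost of preferred: Rp = 7.57 / 115.88 = 6.5326%.
Total capital V = 8410 + 1987 + 1837 = 12234.
Equity: weight = 8410/12234 = 0.6874; cost = 12.2%.
Preferred: weight = 1987/12234 = 0.1624; cost = 6.5326%.
Term loan: weight = 1837/12234 = 0.1502; after-tax cost = 3.79% × (1 − 19.9%) = 3.0358%.
WACC = 0.6874 × 12.2000% + 0.1624 × 6.5326% + 0.1502 × 3.0358% = 9.9035%.

9.90%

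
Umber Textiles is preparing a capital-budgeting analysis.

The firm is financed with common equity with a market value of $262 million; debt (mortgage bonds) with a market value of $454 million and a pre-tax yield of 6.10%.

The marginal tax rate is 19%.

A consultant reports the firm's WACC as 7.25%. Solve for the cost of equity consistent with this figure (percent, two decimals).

Total capital V = 262 + 454 = 716.
Equity weight = 262/716 = 0.3659.
Mortgage bonds weight = 454/716 = 0.6341.
Debt contribution = 0.6341 × 6.1% × (1 − 19%) = 3.1330%.
Required equity contribution = 7.25% − 3.1330% = 4.1170%.
Re = 4.1170% / 0.3659 = 11.2511%.

11.25%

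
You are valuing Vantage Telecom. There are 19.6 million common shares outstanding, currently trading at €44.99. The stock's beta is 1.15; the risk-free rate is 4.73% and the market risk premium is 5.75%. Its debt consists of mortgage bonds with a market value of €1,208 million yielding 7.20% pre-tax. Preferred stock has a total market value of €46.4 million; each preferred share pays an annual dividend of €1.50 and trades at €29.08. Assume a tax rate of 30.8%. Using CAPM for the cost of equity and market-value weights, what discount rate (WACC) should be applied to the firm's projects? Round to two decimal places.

7.61%

Cost of equity via CAPM: Re = 4.73% + 1.15 × 5.75% = 11.3425%.
Cost of preferred: Rp = 1.5 / 29.08 = 5.1582%.
Market value of equity E = 44.99 × 19.6m = 881.804m.
Total capital V = 881.804 + 46.4 + 1208 = 2136.204.
Equity: weight = 881.804/2136.204 = 0.4128; cost = 11.3425%.
Preferred: weight = 46.4/2136.204 = 0.0217; cost = 5.1582%.
Mortgage bonds: weight = 1208/2136.204 = 0.5655; after-tax cost = 7.2% × (1 − 30.8%) = 4.9824%.
WACC = 0.4128 × 11.3425% + 0.0217 × 5.1582% + 0.5655 × 4.9824% = 7.6116%.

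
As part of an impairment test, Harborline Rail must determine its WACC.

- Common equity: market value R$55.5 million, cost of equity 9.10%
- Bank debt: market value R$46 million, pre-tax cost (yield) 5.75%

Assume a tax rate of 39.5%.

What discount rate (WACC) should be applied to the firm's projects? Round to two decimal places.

6.55%

Total capital V = 55.5 + 46 = 101.5.
Equity: weight = 55.5/101.5 = 0.5468; cost = 9.1%.
Bank debt: weight = 46/101.5 = 0.4532; after-tax cost = 5.75% × (1 − 39.5%) = 3.4787%.
WACC = 0.5468 × 9.1000% + 0.4532 × 3.4787% = 6.5524%.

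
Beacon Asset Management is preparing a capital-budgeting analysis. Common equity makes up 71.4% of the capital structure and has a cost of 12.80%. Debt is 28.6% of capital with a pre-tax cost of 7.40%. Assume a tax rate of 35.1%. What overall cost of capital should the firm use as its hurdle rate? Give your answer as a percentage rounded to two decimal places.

After-tax cost of debt = 7.4% × (1 − 35.1%) = 4.8026%.
WACC = 0.714 × 12.8000% + 0.286 × 4.8026% = 10.5127%.

10.51%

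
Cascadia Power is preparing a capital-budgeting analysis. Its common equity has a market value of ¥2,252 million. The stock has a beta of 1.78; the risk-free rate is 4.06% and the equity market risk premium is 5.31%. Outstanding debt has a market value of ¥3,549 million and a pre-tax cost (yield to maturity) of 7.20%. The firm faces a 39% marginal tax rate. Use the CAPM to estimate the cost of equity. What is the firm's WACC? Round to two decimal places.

Cost of equity via CAPM: Re = 4.06% + 1.78 × 5.31% = 13.5118%.
Total capital V = 2252 + 3549 = 5801.
Equity: weight = 2252/5801 = 0.3882; cost = 13.5118%.
Debt: weight = 3549/5801 = 0.6118; after-tax cost = 7.2% × (1 − 39%) = 4.3920%.
WACC = 0.3882 × 13.5118% + 0.6118 × 4.3920% = 7.9324%.

7.93%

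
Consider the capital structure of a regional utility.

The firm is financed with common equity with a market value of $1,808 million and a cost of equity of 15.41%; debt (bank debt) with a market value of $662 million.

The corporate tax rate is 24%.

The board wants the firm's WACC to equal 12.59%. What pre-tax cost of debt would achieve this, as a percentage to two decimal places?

6.43%

Total capital V = 1808 + 662 = 2470.
Equity weight = 1808/2470 = 0.7320.
Bank debt weight = 662/2470 = 0.2680.
Equity contribution = 0.7320 × 15.41% = 11.2799%.
Remaining for debt = 12.59% − 11.2799% = 1.3101%.
Rd × (1 − 24%) × 0.2680 = 1.3101%  ⇒  Rd = 6.4319%.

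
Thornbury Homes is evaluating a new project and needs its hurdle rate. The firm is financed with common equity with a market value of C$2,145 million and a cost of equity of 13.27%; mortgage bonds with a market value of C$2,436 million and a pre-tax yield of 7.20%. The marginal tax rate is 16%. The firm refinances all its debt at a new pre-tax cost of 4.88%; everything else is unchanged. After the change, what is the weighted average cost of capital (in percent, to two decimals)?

After the change:
Total capital V = 2145 + 2436 = 4581.
Equity: weight = 2145/4581 = 0.4682; cost = 13.27%.
Mortgage bonds: weight = 2436/4581 = 0.5318; after-tax cost = 4.88% × (1 − 16%) = 4.0992%.
WACC = 0.4682 × 13.2700% + 0.5318 × 4.0992% = 8.3933%.

8.39%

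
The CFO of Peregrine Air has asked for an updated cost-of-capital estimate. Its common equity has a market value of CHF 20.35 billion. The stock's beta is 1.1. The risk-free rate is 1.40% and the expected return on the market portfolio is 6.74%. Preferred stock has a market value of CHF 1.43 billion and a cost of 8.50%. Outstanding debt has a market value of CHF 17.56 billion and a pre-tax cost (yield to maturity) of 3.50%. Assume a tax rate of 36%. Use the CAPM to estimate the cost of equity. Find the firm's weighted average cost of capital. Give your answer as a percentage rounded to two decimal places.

5.07%

Market risk premium = 6.74% − 1.4% = 5.34%.
Cost of equity via CAPM: Re = 1.4% + 1.1 × 5.34% = 7.2740%.
Total capital V = 20.35 + 1.43 + 17.56 = 39.34.
Equity: weight = 20.35/39.34 = 0.5173; cost = 7.274%.
Preferred: weight = 1.43/39.34 = 0.0363; cost = 8.5%.
Debt: weight = 17.56/39.34 = 0.4464; after-tax cost = 3.5% × (1 − 36%) = 2.2400%.
WACC = 0.5173 × 7.2740% + 0.0363 × 8.5000% + 0.4464 × 2.2400% = 5.0716%.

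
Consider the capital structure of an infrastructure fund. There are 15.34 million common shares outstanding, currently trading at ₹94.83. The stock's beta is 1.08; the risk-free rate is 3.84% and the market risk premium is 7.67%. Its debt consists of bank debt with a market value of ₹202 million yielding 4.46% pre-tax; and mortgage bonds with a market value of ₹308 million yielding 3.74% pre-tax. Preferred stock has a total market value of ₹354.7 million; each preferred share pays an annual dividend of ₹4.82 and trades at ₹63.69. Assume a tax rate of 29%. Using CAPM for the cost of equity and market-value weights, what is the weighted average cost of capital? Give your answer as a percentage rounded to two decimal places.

Cost of equity via CAPM: Re = 3.84% + 1.08 × 7.67% = 12.1236%.
Cost of preferred: Rp = 4.82 / 63.69 = 7.5679%.
Market value of equity E = 94.83 × 15.34m = 1454.6922m.
Total capital V = 1454.6922 + 354.7 + 202 + 308 = 2319.3922.
Equity: weight = 1454.6922/2319.3922 = 0.6272; cost = 12.1236%.
Preferred: weight = 354.7/2319.3922 = 0.1529; cost = 7.5679%.
Bank debt: weight = 202/2319.3922 = 0.0871; after-tax cost = 4.46% × (1 − 29%) = 3.1666%.
Mortgage bonds: weight = 308/2319.3922 = 0.1328; after-tax cost = 3.74% × (1 − 29%) = 2.6554%.
WACC = 0.6272 × 12.1236% + 0.1529 × 7.5679% + 0.0871 × 3.1666% + 0.1328 × 2.6554% = 9.3895%.

9.39%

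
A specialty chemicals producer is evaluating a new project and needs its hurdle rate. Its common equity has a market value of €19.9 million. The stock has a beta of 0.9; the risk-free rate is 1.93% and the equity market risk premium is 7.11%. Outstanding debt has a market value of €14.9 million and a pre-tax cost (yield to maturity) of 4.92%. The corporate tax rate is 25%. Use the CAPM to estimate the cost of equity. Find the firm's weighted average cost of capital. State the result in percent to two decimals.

Cost of equity via CAPM: Re = 1.93% + 0.9 × 7.11% = 8.3290%.
Total capital V = 19.9 + 14.9 = 34.8.
Equity: weight = 19.9/34.8 = 0.5718; cost = 8.329%.
Debt: weight = 14.9/34.8 = 0.4282; after-tax cost = 4.92% × (1 − 25%) = 3.6900%.
WACC = 0.5718 × 8.3290% + 0.4282 × 3.6900% = 6.3428%.

6.34%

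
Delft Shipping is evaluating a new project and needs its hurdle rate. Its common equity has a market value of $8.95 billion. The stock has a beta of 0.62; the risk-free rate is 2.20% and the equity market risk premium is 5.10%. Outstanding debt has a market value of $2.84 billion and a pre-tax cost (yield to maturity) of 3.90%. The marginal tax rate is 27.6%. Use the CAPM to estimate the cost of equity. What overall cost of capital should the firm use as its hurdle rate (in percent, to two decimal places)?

4.75%

Cost of equity via CAPM: Re = 2.2% + 0.62 × 5.1% = 5.3620%.
Total capital V = 8.95 + 2.84 = 11.79.
Equity: weight = 8.95/11.79 = 0.7591; cost = 5.362%.
Debt: weight = 2.84/11.79 = 0.2409; after-tax cost = 3.9% × (1 − 27.6%) = 2.8236%.
WACC = 0.7591 × 5.3620% + 0.2409 × 2.8236% = 4.7505%.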